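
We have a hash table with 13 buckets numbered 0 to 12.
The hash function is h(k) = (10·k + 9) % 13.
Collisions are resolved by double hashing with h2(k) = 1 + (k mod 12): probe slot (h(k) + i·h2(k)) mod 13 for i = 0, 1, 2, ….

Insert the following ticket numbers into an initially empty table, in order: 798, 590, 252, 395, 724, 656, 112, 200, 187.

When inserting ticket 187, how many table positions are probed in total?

2

Insert 798: h=7, slot 7 empty → index 7.
Insert 590: h=7, h2=3, slot 7 occupied → index 10.
Insert 252: h=7, h2=1, slot 7 occupied → index 8.
Insert 395: h=7, h2=12, slot 7 occupied → index 6.
Insert 724: h=8, h2=5, slot 8 occupied → index 0.
Insert 656: h=4, slot 4 empty → index 4.
Insert 112: h=11, slot 11 empty → index 11.
Insert 200: h=7, h2=9, slot 7 occupied → index 3.
Insert 187: h=7, h2=8, slot 7 occupied → index 2.
Table: [724, ., 187, 200, 656, ., 395, 798, 252, ., 590, 112, .]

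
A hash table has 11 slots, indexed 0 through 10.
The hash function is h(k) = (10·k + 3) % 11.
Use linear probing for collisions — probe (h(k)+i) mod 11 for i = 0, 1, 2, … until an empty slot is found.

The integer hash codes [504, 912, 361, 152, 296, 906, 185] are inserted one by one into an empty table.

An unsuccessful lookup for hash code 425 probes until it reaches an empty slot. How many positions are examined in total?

5

504: h=5 => slot 5
912: h=4 => slot 4
361: h=5, probe 5,6 => slot 6
152: h=5, probe 5,6,7 => slot 7
296: h=4, probe 4,5,6,7,8 => slot 8
906: h=10 => slot 10
185: h=5, probe 5,6,7,8,9 => slot 9
Table: [—, —, —, —, 912, 504, 361, 152, 296, 185, 906]
Lookup 425: h=7, probe 7,8,9,10,0 → slot 0 empty, not found.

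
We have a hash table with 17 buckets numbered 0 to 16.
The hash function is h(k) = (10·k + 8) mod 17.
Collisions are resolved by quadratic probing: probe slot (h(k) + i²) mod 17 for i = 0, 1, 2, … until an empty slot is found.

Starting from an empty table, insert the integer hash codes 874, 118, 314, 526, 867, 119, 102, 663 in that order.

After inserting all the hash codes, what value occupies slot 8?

867

874 hashes to 10; slot 10 is free => place at 10.
118 hashes to 15; slot 15 is free => place at 15.
314 hashes to 3; slot 3 is free => place at 3.
526 hashes to 15; 15 taken => place at 16.
867 hashes to 8; slot 8 is free => place at 8.
119 hashes to 8; 8 taken => place at 9.
102 hashes to 8; 8,9 taken => place at 12.
663 hashes to 8; 8,9,12 taken => place at 0.
Table: [663, ∅, ∅, 314, ∅, ∅, ∅, ∅, 867, 119, 874, ∅, 102, ∅, ∅, 118, 526]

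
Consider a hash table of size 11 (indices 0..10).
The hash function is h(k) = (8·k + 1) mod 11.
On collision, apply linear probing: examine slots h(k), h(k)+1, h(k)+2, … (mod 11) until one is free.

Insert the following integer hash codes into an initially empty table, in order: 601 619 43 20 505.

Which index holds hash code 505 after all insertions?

5

601: h=2 => slot 2
619: h=3 => slot 3
43: h=4 => slot 4
20: h=7 => slot 7
505: h=4, probe 4,5 => slot 5
Table: [∅, ∅, 601, 619, 43, 505, ∅, 20, ∅, ∅, ∅]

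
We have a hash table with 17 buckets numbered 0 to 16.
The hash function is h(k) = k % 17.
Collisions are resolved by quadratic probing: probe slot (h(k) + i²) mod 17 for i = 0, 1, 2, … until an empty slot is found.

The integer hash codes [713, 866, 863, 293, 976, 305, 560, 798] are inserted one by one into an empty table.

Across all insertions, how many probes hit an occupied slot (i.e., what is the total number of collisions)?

713: h=16 -> slot 16
866: h=16, probe 16,0 -> slot 0
863: h=13 -> slot 13
293: h=4 -> slot 4
976: h=7 -> slot 7
305: h=16, probe 16,0,3 -> slot 3
560: h=16, probe 16,0,3,8 -> slot 8
798: h=16, probe 16,0,3,8,15 -> slot 15
Table: [866, ∅, ∅, 305, 293, ∅, ∅, 976, 560, ∅, ∅, ∅, ∅, 863, ∅, 798, 713]

10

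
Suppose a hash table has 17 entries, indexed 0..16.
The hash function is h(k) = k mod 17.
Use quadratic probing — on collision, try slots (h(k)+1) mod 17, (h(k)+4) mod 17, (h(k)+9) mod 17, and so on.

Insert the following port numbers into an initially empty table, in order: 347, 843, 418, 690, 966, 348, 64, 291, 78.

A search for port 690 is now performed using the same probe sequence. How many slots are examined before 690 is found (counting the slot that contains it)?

347: h=7 -> slot 7
843: h=10 -> slot 10
418: h=10, probe 10,11 -> slot 11
690: h=10, probe 10,11,14 -> slot 14
966: h=14, probe 14,15 -> slot 15
348: h=8 -> slot 8
64: h=13 -> slot 13
291: h=2 -> slot 2
78: h=10, probe 10,11,14,2,9 -> slot 9
Table: [—, —, 291, —, —, —, —, 347, 348, 78, 843, 418, —, 64, 690, 966, —]
Lookup 690: h=10, probe 10,11,14 → found at 14.

3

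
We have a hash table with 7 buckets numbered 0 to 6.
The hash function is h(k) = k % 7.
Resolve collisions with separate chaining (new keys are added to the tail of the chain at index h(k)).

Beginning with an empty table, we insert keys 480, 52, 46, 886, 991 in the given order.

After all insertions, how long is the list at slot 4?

480 -> bucket 4
52 -> bucket 3
46 -> bucket 4 (collision)
886 -> bucket 4 (collision)
991 -> bucket 4 (collision)
Final buckets:
0: .
1: .
2: .
3: 52
4: 480 -> 46 -> 886 -> 991
5: .
6: .

4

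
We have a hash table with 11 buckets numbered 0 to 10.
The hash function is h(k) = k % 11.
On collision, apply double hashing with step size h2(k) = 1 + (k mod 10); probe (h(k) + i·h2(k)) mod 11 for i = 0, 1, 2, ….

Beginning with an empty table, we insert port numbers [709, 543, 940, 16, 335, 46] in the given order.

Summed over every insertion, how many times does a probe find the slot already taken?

3

709: h=5 => slot 5
543: h=4 => slot 4
940: h=5, h2=1, probe 5,6 => slot 6
16: h=5, h2=7, probe 5,1 => slot 1
335: h=5, h2=6, probe 5,0 => slot 0
46: h=2 => slot 2
Table: [335, 16, 46, -, 543, 709, 940, -, -, -, -]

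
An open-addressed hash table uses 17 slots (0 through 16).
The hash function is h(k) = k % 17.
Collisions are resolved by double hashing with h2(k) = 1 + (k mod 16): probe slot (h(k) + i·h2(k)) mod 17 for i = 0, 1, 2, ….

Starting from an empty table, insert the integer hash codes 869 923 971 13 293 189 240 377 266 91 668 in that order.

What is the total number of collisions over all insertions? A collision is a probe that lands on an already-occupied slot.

9

869: h=2 -> slot 2
923: h=5 -> slot 5
971: h=2, h2=12, probe 2,14 -> slot 14
13: h=13 -> slot 13
293: h=4 -> slot 4
189: h=2, h2=14, probe 2,16 -> slot 16
240: h=2, h2=1, probe 2,3 -> slot 3
377: h=3, h2=10, probe 3,13,6 -> slot 6
266: h=11 -> slot 11
91: h=6, h2=12, probe 6,1 -> slot 1
668: h=5, h2=13, probe 5,1,14,10 -> slot 10
Table: [_, 91, 869, 240, 293, 923, 377, _, _, _, 668, 266, _, 13, 971, _, 189]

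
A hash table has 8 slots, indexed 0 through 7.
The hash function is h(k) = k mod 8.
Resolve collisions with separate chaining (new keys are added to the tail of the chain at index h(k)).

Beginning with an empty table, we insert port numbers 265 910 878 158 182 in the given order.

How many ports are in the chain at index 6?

4

Insert 265: h=1, bucket 1 empty → new chain.
Insert 910: h=6, bucket 6 empty → new chain.
Insert 878: h=6, bucket 6 nonempty → append to chain.
Insert 158: h=6, bucket 6 nonempty → append to chain.
Insert 182: h=6, bucket 6 nonempty → append to chain.
Final buckets:
0: _
1: 265
2: _
3: _
4: _
5: _
6: 910 -> 878 -> 158 -> 182
7: _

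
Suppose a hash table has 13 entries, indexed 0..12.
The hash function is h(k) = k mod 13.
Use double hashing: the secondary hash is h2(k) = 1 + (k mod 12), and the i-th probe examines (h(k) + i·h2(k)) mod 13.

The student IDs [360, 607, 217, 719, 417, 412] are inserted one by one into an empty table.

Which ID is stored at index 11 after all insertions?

217

360: h=9 → slot 9
607: h=9, h2=8, probe 9,4 → slot 4
217: h=9, h2=2, probe 9,11 → slot 11
719: h=4, h2=12, probe 4,3 → slot 3
417: h=1 → slot 1
412: h=9, h2=5, probe 9,1,6 → slot 6
Table: [—, 417, —, 719, 607, —, 412, —, —, 360, —, 217, —]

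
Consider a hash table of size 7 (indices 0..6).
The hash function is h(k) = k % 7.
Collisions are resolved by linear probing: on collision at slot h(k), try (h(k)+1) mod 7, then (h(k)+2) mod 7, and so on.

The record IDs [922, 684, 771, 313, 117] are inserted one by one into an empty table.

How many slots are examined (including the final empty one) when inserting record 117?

Insert 922: h=5, slot 5 empty -> index 5.
Insert 684: h=5, slot 5 occupied -> index 6.
Insert 771: h=1, slot 1 empty -> index 1.
Insert 313: h=5, slots 5,6 occupied -> index 0.
Insert 117: h=5, slots 5,6,0,1 occupied -> index 2.
Table: [313, 771, 117, —, —, 922, 684]

5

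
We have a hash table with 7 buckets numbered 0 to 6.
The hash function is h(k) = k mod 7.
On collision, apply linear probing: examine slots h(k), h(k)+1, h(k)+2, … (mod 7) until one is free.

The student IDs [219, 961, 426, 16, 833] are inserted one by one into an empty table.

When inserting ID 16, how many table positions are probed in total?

3

Insert 219: h=2, slot 2 empty → index 2.
Insert 961: h=2, slot 2 occupied → index 3.
Insert 426: h=6, slot 6 empty → index 6.
Insert 16: h=2, slots 2,3 occupied → index 4.
Insert 833: h=0, slot 0 empty → index 0.
Table: [833, -, 219, 961, 16, -, 426]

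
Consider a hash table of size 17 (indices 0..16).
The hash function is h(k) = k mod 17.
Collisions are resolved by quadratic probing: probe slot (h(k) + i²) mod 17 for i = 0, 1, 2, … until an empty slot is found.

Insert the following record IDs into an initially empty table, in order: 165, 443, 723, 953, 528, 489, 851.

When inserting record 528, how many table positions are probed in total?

Insert 165: h=12, slot 12 empty → index 12.
Insert 443: h=1, slot 1 empty → index 1.
Insert 723: h=9, slot 9 empty → index 9.
Insert 953: h=1, slot 1 occupied → index 2.
Insert 528: h=1, slots 1,2 occupied → index 5.
Insert 489: h=13, slot 13 empty → index 13.
Insert 851: h=1, slots 1,2,5 occupied → index 10.
Table: [., 443, 953, ., ., 528, ., ., ., 723, 851, ., 165, 489, ., ., .]

3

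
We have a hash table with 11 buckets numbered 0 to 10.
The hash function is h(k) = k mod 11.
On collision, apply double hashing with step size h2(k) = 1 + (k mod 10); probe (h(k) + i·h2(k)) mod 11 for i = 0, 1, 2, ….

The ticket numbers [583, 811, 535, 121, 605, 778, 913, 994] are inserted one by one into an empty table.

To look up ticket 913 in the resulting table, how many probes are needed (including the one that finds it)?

4

Insert 583: h=0, slot 0 empty -> index 0.
Insert 811: h=8, slot 8 empty -> index 8.
Insert 535: h=7, slot 7 empty -> index 7.
Insert 121: h=0, h2=2, slot 0 occupied -> index 2.
Insert 605: h=0, h2=6, slot 0 occupied -> index 6.
Insert 778: h=8, h2=9, slots 8,6 occupied -> index 4.
Insert 913: h=0, h2=4, slots 0,4,8 occupied -> index 1.
Insert 994: h=4, h2=5, slot 4 occupied -> index 9.
Table: [583, 913, 121, _, 778, _, 605, 535, 811, 994, _]
Lookup 913: h=0, h2=4, probe 0,4,8,1 → found at 1.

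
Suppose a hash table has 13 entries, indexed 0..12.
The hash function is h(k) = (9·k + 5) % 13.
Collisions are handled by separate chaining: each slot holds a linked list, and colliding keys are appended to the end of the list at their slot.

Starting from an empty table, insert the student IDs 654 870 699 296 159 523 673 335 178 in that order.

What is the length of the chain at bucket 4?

4

Insert 654: h=2, bucket 2 empty → new chain.
Insert 870: h=9, bucket 9 empty → new chain.
Insert 699: h=4, bucket 4 empty → new chain.
Insert 296: h=4, bucket 4 nonempty → append to chain.
Insert 159: h=6, bucket 6 empty → new chain.
Insert 523: h=6, bucket 6 nonempty → append to chain.
Insert 673: h=4, bucket 4 nonempty → append to chain.
Insert 335: h=4, bucket 4 nonempty → append to chain.
Insert 178: h=8, bucket 8 empty → new chain.
Final buckets:
0: —
1: —
2: 654
3: —
4: 699 -> 296 -> 673 -> 335
5: —
6: 159 -> 523
7: —
8: 178
9: 870
10: —
11: —
12: —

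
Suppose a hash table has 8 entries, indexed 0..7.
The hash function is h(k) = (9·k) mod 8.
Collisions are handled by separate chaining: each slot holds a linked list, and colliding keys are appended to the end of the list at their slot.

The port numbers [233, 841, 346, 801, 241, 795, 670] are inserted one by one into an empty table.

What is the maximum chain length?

233 -> bucket 1
841 -> bucket 1 (collision)
346 -> bucket 2
801 -> bucket 1 (collision)
241 -> bucket 1 (collision)
795 -> bucket 3
670 -> bucket 6
Final buckets:
0: -
1: 233 -> 841 -> 801 -> 241
2: 346
3: 795
4: -
5: -
6: 670
7: -

4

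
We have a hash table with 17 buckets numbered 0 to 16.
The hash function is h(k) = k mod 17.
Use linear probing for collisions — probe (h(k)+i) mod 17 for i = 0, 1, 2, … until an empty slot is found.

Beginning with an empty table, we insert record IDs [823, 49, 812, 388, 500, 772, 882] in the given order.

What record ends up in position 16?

882

823: h=7 → slot 7
49: h=15 → slot 15
812: h=13 → slot 13
388: h=14 → slot 14
500: h=7, probe 7,8 → slot 8
772: h=7, probe 7,8,9 → slot 9
882: h=15, probe 15,16 → slot 16
Table: [—, —, —, —, —, —, —, 823, 500, 772, —, —, —, 812, 388, 49, 882]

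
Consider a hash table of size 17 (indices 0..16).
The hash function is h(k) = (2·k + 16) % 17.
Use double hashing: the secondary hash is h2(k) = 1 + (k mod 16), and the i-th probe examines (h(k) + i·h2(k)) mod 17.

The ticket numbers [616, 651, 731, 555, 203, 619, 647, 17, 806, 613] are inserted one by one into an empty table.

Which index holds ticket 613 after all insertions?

616 hashes to 7; slot 7 is free => place at 7.
651 hashes to 9; slot 9 is free => place at 9.
731 hashes to 16; slot 16 is free => place at 16.
555 hashes to 4; slot 4 is free => place at 4.
203 hashes to 14; slot 14 is free => place at 14.
619 hashes to 13; slot 13 is free => place at 13.
647 hashes to 1; slot 1 is free => place at 1.
17 hashes to 16, h2=2; 16,1 taken => place at 3.
806 hashes to 13, h2=7; 13,3 taken => place at 10.
613 hashes to 1, h2=6; 1,7,13 taken => place at 2.
Table: [-, 647, 613, 17, 555, -, -, 616, -, 651, 806, -, -, 619, 203, -, 731]

2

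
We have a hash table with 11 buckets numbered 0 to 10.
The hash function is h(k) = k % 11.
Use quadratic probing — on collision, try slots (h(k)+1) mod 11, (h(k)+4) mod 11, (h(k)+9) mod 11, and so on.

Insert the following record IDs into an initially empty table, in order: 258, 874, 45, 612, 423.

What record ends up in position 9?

258 hashes to 5; slot 5 is free -> place at 5.
874 hashes to 5; 5 taken -> place at 6.
45 hashes to 1; slot 1 is free -> place at 1.
612 hashes to 7; slot 7 is free -> place at 7.
423 hashes to 5; 5,6 taken -> place at 9.
Table: [_, 45, _, _, _, 258, 874, 612, _, 423, _]

423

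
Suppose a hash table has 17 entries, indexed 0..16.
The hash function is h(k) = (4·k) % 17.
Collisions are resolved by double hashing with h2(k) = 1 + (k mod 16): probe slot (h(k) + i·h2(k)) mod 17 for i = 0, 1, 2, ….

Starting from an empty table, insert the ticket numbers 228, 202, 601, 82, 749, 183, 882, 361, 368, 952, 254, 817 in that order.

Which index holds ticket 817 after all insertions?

228: h=11 → slot 11
202: h=9 → slot 9
601: h=7 → slot 7
82: h=5 → slot 5
749: h=4 → slot 4
183: h=1 → slot 1
882: h=9, h2=3, probe 9,12 → slot 12
361: h=16 → slot 16
368: h=10 → slot 10
952: h=0 → slot 0
254: h=13 → slot 13
817: h=4, h2=2, probe 4,6 → slot 6
Table: [952, 183, _, _, 749, 82, 817, 601, _, 202, 368, 228, 882, 254, _, _, 361]

6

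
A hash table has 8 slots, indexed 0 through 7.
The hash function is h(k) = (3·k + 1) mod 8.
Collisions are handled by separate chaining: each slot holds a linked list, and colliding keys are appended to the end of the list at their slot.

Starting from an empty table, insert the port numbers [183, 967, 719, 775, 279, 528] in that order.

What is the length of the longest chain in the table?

183 → bucket 6
967 → bucket 6 (collision)
719 → bucket 6 (collision)
775 → bucket 6 (collision)
279 → bucket 6 (collision)
528 → bucket 1
Final buckets:
0: _
1: 528
2: _
3: _
4: _
5: _
6: 183 -> 967 -> 719 -> 775 -> 279
7: _

5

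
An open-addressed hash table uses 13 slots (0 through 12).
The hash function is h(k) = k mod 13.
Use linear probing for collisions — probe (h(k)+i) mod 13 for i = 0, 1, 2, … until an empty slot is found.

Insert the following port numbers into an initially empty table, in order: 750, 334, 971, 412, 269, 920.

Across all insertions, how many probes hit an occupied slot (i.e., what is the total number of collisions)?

14

750: h=9 → slot 9
334: h=9, probe 9,10 → slot 10
971: h=9, probe 9,10,11 → slot 11
412: h=9, probe 9,10,11,12 → slot 12
269: h=9, probe 9,10,11,12,0 → slot 0
920: h=10, probe 10,11,12,0,1 → slot 1
Table: [269, 920, _, _, _, _, _, _, _, 750, 334, 971, 412]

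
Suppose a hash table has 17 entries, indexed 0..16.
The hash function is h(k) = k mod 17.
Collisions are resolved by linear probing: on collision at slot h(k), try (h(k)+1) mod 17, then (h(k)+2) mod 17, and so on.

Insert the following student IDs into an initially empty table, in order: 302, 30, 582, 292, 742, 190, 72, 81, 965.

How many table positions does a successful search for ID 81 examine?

302 hashes to 13; slot 13 is free => place at 13.
30 hashes to 13; 13 taken => place at 14.
582 hashes to 4; slot 4 is free => place at 4.
292 hashes to 3; slot 3 is free => place at 3.
742 hashes to 11; slot 11 is free => place at 11.
190 hashes to 3; 3,4 taken => place at 5.
72 hashes to 4; 4,5 taken => place at 6.
81 hashes to 13; 13,14 taken => place at 15.
965 hashes to 13; 13,14,15 taken => place at 16.
Table: [_, _, _, 292, 582, 190, 72, _, _, _, _, 742, _, 302, 30, 81, 965]
Lookup 81: h=13, probe 13,14,15 → found at 15.

3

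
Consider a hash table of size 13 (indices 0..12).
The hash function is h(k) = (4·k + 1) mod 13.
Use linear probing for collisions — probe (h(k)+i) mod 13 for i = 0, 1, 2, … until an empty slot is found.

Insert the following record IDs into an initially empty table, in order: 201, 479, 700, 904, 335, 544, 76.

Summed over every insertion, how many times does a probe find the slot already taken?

6

201 hashes to 12; slot 12 is free -> place at 12.
479 hashes to 6; slot 6 is free -> place at 6.
700 hashes to 6; 6 taken -> place at 7.
904 hashes to 3; slot 3 is free -> place at 3.
335 hashes to 2; slot 2 is free -> place at 2.
544 hashes to 6; 6,7 taken -> place at 8.
76 hashes to 6; 6,7,8 taken -> place at 9.
Table: [-, -, 335, 904, -, -, 479, 700, 544, 76, -, -, 201]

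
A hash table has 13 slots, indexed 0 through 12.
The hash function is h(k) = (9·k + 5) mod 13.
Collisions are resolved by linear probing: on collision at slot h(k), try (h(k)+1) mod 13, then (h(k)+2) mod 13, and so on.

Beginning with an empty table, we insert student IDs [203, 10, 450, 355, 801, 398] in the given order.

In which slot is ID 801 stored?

1

Insert 203: h=12, slot 12 empty => index 12.
Insert 10: h=4, slot 4 empty => index 4.
Insert 450: h=12, slot 12 occupied => index 0.
Insert 355: h=2, slot 2 empty => index 2.
Insert 801: h=12, slots 12,0 occupied => index 1.
Insert 398: h=12, slots 12,0,1,2 occupied => index 3.
Table: [450, 801, 355, 398, 10, -, -, -, -, -, -, -, 203]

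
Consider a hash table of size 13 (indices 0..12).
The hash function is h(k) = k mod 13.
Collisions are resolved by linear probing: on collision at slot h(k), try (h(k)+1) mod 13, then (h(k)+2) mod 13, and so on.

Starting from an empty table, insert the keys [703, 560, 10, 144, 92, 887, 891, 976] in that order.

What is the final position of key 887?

5

703: h=1 → slot 1
560: h=1, probe 1,2 → slot 2
10: h=10 → slot 10
144: h=1, probe 1,2,3 → slot 3
92: h=1, probe 1,2,3,4 → slot 4
887: h=3, probe 3,4,5 → slot 5
891: h=7 → slot 7
976: h=1, probe 1,2,3,4,5,6 → slot 6
Table: [., 703, 560, 144, 92, 887, 976, 891, ., ., 10, ., .]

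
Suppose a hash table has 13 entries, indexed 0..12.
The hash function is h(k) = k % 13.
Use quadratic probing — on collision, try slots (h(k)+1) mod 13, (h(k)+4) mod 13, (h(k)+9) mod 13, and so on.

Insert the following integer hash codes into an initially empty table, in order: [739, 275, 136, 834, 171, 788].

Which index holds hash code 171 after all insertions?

Insert 739: h=11, slot 11 empty -> index 11.
Insert 275: h=2, slot 2 empty -> index 2.
Insert 136: h=6, slot 6 empty -> index 6.
Insert 834: h=2, slot 2 occupied -> index 3.
Insert 171: h=2, slots 2,3,6,11 occupied -> index 5.
Insert 788: h=8, slot 8 empty -> index 8.
Table: [∅, ∅, 275, 834, ∅, 171, 136, ∅, 788, ∅, ∅, 739, ∅]

5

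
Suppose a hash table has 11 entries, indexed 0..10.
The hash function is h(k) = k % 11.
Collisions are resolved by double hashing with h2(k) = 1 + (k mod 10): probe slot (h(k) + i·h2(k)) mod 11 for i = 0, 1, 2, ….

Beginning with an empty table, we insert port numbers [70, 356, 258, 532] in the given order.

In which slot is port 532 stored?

7

Insert 70: h=4, slot 4 empty -> index 4.
Insert 356: h=4, h2=7, slot 4 occupied -> index 0.
Insert 258: h=5, slot 5 empty -> index 5.
Insert 532: h=4, h2=3, slot 4 occupied -> index 7.
Table: [356, —, —, —, 70, 258, —, 532, —, —, —]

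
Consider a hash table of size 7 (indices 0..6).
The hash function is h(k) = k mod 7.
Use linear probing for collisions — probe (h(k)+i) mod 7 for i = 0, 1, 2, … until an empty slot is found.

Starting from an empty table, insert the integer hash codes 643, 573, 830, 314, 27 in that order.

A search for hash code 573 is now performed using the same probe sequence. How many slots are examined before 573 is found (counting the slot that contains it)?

2

Insert 643: h=6, slot 6 empty → index 6.
Insert 573: h=6, slot 6 occupied → index 0.
Insert 830: h=4, slot 4 empty → index 4.
Insert 314: h=6, slots 6,0 occupied → index 1.
Insert 27: h=6, slots 6,0,1 occupied → index 2.
Table: [573, 314, 27, ∅, 830, ∅, 643]
Lookup 573: h=6, probe 6,0 → found at 0.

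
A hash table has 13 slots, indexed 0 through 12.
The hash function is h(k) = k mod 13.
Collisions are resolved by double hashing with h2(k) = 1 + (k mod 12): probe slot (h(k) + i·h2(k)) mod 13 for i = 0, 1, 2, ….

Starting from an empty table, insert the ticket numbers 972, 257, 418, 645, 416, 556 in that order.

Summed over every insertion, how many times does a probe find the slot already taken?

972 hashes to 10; slot 10 is free -> place at 10.
257 hashes to 10, h2=6; 10 taken -> place at 3.
418 hashes to 2; slot 2 is free -> place at 2.
645 hashes to 8; slot 8 is free -> place at 8.
416 hashes to 0; slot 0 is free -> place at 0.
556 hashes to 10, h2=5; 10,2 taken -> place at 7.
Table: [416, -, 418, 257, -, -, -, 556, 645, -, 972, -, -]

3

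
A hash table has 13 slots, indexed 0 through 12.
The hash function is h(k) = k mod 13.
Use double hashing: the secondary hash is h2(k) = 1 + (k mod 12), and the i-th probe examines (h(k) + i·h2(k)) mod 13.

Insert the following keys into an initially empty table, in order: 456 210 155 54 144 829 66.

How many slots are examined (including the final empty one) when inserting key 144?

3

456: h=1 → slot 1
210: h=2 → slot 2
155: h=12 → slot 12
54: h=2, h2=7, probe 2,9 → slot 9
144: h=1, h2=1, probe 1,2,3 → slot 3
829: h=10 → slot 10
66: h=1, h2=7, probe 1,8 → slot 8
Table: [_, 456, 210, 144, _, _, _, _, 66, 54, 829, _, 155]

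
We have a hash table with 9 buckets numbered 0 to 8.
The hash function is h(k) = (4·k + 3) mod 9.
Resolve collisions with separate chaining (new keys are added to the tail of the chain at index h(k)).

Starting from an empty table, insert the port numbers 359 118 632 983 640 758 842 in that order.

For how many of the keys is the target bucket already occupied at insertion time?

Insert 359: h=8, bucket 8 empty -> new chain.
Insert 118: h=7, bucket 7 empty -> new chain.
Insert 632: h=2, bucket 2 empty -> new chain.
Insert 983: h=2, bucket 2 nonempty -> append to chain.
Insert 640: h=7, bucket 7 nonempty -> append to chain.
Insert 758: h=2, bucket 2 nonempty -> append to chain.
Insert 842: h=5, bucket 5 empty -> new chain.
Final buckets:
0: _
1: _
2: 632 -> 983 -> 758
3: _
4: _
5: 842
6: _
7: 118 -> 640
8: 359

3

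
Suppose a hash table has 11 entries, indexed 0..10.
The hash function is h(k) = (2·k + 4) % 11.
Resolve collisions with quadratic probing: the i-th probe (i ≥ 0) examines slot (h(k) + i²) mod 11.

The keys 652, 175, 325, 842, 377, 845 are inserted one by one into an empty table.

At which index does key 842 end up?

6

652 hashes to 10; slot 10 is free -> place at 10.
175 hashes to 2; slot 2 is free -> place at 2.
325 hashes to 5; slot 5 is free -> place at 5.
842 hashes to 5; 5 taken -> place at 6.
377 hashes to 10; 10 taken -> place at 0.
845 hashes to 0; 0 taken -> place at 1.
Table: [377, 845, 175, -, -, 325, 842, -, -, -, 652]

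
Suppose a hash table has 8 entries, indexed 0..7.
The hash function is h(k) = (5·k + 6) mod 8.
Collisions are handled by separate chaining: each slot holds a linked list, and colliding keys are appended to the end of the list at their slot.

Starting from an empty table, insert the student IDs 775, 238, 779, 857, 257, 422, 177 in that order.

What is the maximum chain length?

775 → bucket 1
238 → bucket 4
779 → bucket 5
857 → bucket 3
257 → bucket 3 (collision)
422 → bucket 4 (collision)
177 → bucket 3 (collision)
Final buckets:
0: _
1: 775
2: _
3: 857 -> 257 -> 177
4: 238 -> 422
5: 779
6: _
7: _

3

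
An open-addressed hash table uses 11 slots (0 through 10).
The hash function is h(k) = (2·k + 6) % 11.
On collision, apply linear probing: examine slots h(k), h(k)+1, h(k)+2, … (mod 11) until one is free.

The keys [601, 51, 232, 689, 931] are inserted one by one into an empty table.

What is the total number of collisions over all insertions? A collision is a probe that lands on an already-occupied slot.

Insert 601: h=9, slot 9 empty → index 9.
Insert 51: h=9, slot 9 occupied → index 10.
Insert 232: h=8, slot 8 empty → index 8.
Insert 689: h=9, slots 9,10 occupied → index 0.
Insert 931: h=9, slots 9,10,0 occupied → index 1.
Table: [689, 931, _, _, _, _, _, _, 232, 601, 51]

6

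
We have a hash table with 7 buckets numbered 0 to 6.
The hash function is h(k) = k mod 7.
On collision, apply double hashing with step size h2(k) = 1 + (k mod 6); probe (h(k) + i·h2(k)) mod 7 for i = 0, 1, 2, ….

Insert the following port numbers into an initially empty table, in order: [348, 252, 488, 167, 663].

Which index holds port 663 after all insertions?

Insert 348: h=5, slot 5 empty -> index 5.
Insert 252: h=0, slot 0 empty -> index 0.
Insert 488: h=5, h2=3, slot 5 occupied -> index 1.
Insert 167: h=6, slot 6 empty -> index 6.
Insert 663: h=5, h2=4, slot 5 occupied -> index 2.
Table: [252, 488, 663, _, _, 348, 167]

2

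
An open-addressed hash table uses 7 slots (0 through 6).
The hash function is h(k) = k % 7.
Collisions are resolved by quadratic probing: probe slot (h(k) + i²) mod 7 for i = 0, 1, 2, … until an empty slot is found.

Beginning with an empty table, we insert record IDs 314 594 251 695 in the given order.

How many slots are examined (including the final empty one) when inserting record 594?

Insert 314: h=6, slot 6 empty -> index 6.
Insert 594: h=6, slot 6 occupied -> index 0.
Insert 251: h=6, slots 6,0 occupied -> index 3.
Insert 695: h=2, slot 2 empty -> index 2.
Table: [594, —, 695, 251, —, —, 314]

2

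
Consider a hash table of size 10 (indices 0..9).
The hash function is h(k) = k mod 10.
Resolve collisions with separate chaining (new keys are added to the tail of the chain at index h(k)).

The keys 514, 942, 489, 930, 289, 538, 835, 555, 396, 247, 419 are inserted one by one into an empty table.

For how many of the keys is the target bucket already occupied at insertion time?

Insert 514: h=4, bucket 4 empty -> new chain.
Insert 942: h=2, bucket 2 empty -> new chain.
Insert 489: h=9, bucket 9 empty -> new chain.
Insert 930: h=0, bucket 0 empty -> new chain.
Insert 289: h=9, bucket 9 nonempty -> append to chain.
Insert 538: h=8, bucket 8 empty -> new chain.
Insert 835: h=5, bucket 5 empty -> new chain.
Insert 555: h=5, bucket 5 nonempty -> append to chain.
Insert 396: h=6, bucket 6 empty -> new chain.
Insert 247: h=7, bucket 7 empty -> new chain.
Insert 419: h=9, bucket 9 nonempty -> append to chain.
Final buckets:
0: 930
1: -
2: 942
3: -
4: 514
5: 835 -> 555
6: 396
7: 247
8: 538
9: 489 -> 289 -> 419

3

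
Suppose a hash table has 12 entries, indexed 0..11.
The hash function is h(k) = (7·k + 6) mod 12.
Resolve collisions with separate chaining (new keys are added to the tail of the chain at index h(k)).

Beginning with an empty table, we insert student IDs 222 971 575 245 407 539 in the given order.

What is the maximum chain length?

4

222 -> bucket 0
971 -> bucket 11
575 -> bucket 11 (collision)
245 -> bucket 5
407 -> bucket 11 (collision)
539 -> bucket 11 (collision)
Final buckets:
0: 222
1: -
2: -
3: -
4: -
5: 245
6: -
7: -
8: -
9: -
10: -
11: 971 -> 575 -> 407 -> 539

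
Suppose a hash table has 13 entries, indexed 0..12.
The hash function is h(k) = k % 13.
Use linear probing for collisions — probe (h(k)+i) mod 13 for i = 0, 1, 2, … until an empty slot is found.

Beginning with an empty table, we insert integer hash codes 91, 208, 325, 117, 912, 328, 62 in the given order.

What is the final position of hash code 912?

91 hashes to 0; slot 0 is free => place at 0.
208 hashes to 0; 0 taken => place at 1.
325 hashes to 0; 0,1 taken => place at 2.
117 hashes to 0; 0,1,2 taken => place at 3.
912 hashes to 2; 2,3 taken => place at 4.
328 hashes to 3; 3,4 taken => place at 5.
62 hashes to 10; slot 10 is free => place at 10.
Table: [91, 208, 325, 117, 912, 328, ., ., ., ., 62, ., .]

4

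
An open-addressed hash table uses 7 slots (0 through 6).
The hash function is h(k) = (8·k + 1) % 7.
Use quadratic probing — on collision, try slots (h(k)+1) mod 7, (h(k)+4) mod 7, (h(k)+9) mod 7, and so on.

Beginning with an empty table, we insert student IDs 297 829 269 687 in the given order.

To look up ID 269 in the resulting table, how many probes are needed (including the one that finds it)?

3

297: h=4 → slot 4
829: h=4, probe 4,5 → slot 5
269: h=4, probe 4,5,1 → slot 1
687: h=2 → slot 2
Table: [∅, 269, 687, ∅, 297, 829, ∅]
Lookup 269: h=4, probe 4,5,1 → found at 1.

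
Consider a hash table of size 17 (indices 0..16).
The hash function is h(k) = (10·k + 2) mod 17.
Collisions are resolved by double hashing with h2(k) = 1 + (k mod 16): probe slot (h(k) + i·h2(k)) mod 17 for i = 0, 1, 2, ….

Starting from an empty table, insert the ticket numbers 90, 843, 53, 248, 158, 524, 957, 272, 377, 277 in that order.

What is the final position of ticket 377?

90 hashes to 1; slot 1 is free -> place at 1.
843 hashes to 0; slot 0 is free -> place at 0.
53 hashes to 5; slot 5 is free -> place at 5.
248 hashes to 0, h2=9; 0 taken -> place at 9.
158 hashes to 1, h2=15; 1 taken -> place at 16.
524 hashes to 6; slot 6 is free -> place at 6.
957 hashes to 1, h2=14; 1 taken -> place at 15.
272 hashes to 2; slot 2 is free -> place at 2.
377 hashes to 15, h2=10; 15 taken -> place at 8.
277 hashes to 1, h2=6; 1 taken -> place at 7.
Table: [843, 90, 272, —, —, 53, 524, 277, 377, 248, —, —, —, —, —, 957, 158]

8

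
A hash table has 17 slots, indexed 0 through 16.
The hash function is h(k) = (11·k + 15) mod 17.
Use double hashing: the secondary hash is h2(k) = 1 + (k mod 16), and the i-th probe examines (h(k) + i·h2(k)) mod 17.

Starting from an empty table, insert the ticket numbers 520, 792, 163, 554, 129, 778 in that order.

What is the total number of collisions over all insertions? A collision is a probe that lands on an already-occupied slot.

4

Insert 520: h=6, slot 6 empty => index 6.
Insert 792: h=6, h2=9, slot 6 occupied => index 15.
Insert 163: h=6, h2=4, slot 6 occupied => index 10.
Insert 554: h=6, h2=11, slot 6 occupied => index 0.
Insert 129: h=6, h2=2, slot 6 occupied => index 8.
Insert 778: h=5, slot 5 empty => index 5.
Table: [554, ∅, ∅, ∅, ∅, 778, 520, ∅, 129, ∅, 163, ∅, ∅, ∅, ∅, 792, ∅]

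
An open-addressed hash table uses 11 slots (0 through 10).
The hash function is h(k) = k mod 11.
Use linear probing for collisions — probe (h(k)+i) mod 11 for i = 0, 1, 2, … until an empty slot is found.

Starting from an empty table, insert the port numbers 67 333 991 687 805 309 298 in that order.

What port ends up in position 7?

298

67 hashes to 1; slot 1 is free → place at 1.
333 hashes to 3; slot 3 is free → place at 3.
991 hashes to 1; 1 taken → place at 2.
687 hashes to 5; slot 5 is free → place at 5.
805 hashes to 2; 2,3 taken → place at 4.
309 hashes to 1; 1,2,3,4,5 taken → place at 6.
298 hashes to 1; 1,2,3,4,5,6 taken → place at 7.
Table: [—, 67, 991, 333, 805, 687, 309, 298, —, —, —]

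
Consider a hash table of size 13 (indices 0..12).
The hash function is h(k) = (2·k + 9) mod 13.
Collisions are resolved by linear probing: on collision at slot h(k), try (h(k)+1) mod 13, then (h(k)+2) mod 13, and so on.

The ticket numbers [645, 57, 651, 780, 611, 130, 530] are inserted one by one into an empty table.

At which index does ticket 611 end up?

10

645: h=12 => slot 12
57: h=6 => slot 6
651: h=11 => slot 11
780: h=9 => slot 9
611: h=9, probe 9,10 => slot 10
130: h=9, probe 9,10,11,12,0 => slot 0
530: h=3 => slot 3
Table: [130, ., ., 530, ., ., 57, ., ., 780, 611, 651, 645]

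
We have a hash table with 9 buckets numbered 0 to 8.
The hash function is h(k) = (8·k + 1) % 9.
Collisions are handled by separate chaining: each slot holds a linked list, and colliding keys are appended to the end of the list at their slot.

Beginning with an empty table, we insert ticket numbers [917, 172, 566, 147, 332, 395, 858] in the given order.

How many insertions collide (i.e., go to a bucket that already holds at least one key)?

917 → bucket 2
172 → bucket 0
566 → bucket 2 (collision)
147 → bucket 7
332 → bucket 2 (collision)
395 → bucket 2 (collision)
858 → bucket 7 (collision)
Final buckets:
0: 172
1: .
2: 917 -> 566 -> 332 -> 395
3: .
4: .
5: .
6: .
7: 147 -> 858
8: .

4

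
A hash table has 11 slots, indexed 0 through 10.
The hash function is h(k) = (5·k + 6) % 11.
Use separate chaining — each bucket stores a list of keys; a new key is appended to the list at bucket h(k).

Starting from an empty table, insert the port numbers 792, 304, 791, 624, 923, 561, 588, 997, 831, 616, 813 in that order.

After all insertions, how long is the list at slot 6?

792 → bucket 6
304 → bucket 8
791 → bucket 1
624 → bucket 2
923 → bucket 1 (collision)
561 → bucket 6 (collision)
588 → bucket 9
997 → bucket 8 (collision)
831 → bucket 3
616 → bucket 6 (collision)
813 → bucket 1 (collision)
Final buckets:
0: —
1: 791 -> 923 -> 813
2: 624
3: 831
4: —
5: —
6: 792 -> 561 -> 616
7: —
8: 304 -> 997
9: 588
10: —

3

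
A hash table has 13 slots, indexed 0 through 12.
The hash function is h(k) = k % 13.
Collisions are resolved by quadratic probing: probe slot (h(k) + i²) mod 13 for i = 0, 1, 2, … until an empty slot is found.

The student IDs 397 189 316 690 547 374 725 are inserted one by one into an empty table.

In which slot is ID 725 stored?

397 hashes to 7; slot 7 is free -> place at 7.
189 hashes to 7; 7 taken -> place at 8.
316 hashes to 4; slot 4 is free -> place at 4.
690 hashes to 1; slot 1 is free -> place at 1.
547 hashes to 1; 1 taken -> place at 2.
374 hashes to 10; slot 10 is free -> place at 10.
725 hashes to 10; 10 taken -> place at 11.
Table: [-, 690, 547, -, 316, -, -, 397, 189, -, 374, 725, -]

11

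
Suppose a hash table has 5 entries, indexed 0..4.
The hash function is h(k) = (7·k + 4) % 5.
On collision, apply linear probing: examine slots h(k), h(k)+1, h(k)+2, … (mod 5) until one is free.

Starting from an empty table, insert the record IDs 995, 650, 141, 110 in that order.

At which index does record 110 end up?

995: h=4 => slot 4
650: h=4, probe 4,0 => slot 0
141: h=1 => slot 1
110: h=4, probe 4,0,1,2 => slot 2
Table: [650, 141, 110, _, 995]

2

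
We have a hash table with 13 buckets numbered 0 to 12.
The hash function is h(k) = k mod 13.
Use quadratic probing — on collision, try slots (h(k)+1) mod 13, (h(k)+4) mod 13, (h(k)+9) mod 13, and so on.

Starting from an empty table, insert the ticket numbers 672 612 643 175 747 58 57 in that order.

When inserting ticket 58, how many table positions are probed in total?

4

672 hashes to 9; slot 9 is free -> place at 9.
612 hashes to 1; slot 1 is free -> place at 1.
643 hashes to 6; slot 6 is free -> place at 6.
175 hashes to 6; 6 taken -> place at 7.
747 hashes to 6; 6,7 taken -> place at 10.
58 hashes to 6; 6,7,10 taken -> place at 2.
57 hashes to 5; slot 5 is free -> place at 5.
Table: [∅, 612, 58, ∅, ∅, 57, 643, 175, ∅, 672, 747, ∅, ∅]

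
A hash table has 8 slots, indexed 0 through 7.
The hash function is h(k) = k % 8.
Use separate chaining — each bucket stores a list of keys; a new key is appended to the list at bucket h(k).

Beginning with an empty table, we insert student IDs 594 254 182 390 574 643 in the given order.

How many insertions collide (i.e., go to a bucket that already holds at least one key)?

594 -> bucket 2
254 -> bucket 6
182 -> bucket 6 (collision)
390 -> bucket 6 (collision)
574 -> bucket 6 (collision)
643 -> bucket 3
Final buckets:
0: _
1: _
2: 594
3: 643
4: _
5: _
6: 254 -> 182 -> 390 -> 574
7: _

3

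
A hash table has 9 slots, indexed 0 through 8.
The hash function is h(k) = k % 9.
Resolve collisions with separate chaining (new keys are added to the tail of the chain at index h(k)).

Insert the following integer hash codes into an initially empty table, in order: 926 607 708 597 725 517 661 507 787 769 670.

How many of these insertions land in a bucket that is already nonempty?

6

Insert 926: h=8, bucket 8 empty -> new chain.
Insert 607: h=4, bucket 4 empty -> new chain.
Insert 708: h=6, bucket 6 empty -> new chain.
Insert 597: h=3, bucket 3 empty -> new chain.
Insert 725: h=5, bucket 5 empty -> new chain.
Insert 517: h=4, bucket 4 nonempty -> append to chain.
Insert 661: h=4, bucket 4 nonempty -> append to chain.
Insert 507: h=3, bucket 3 nonempty -> append to chain.
Insert 787: h=4, bucket 4 nonempty -> append to chain.
Insert 769: h=4, bucket 4 nonempty -> append to chain.
Insert 670: h=4, bucket 4 nonempty -> append to chain.
Final buckets:
0: -
1: -
2: -
3: 597 -> 507
4: 607 -> 517 -> 661 -> 787 -> 769 -> 670
5: 725
6: 708
7: -
8: 926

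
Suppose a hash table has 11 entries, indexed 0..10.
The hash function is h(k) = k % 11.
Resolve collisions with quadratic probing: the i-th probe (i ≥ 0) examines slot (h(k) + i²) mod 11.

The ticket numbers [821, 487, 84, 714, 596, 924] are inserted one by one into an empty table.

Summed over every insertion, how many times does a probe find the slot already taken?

821: h=7 -> slot 7
487: h=3 -> slot 3
84: h=7, probe 7,8 -> slot 8
714: h=10 -> slot 10
596: h=2 -> slot 2
924: h=0 -> slot 0
Table: [924, —, 596, 487, —, —, —, 821, 84, —, 714]

1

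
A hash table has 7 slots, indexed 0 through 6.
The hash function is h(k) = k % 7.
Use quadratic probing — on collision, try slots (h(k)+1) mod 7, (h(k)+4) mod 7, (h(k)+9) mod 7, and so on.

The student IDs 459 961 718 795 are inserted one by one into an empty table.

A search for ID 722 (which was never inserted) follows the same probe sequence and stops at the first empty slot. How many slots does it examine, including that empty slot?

4

Insert 459: h=4, slot 4 empty => index 4.
Insert 961: h=2, slot 2 empty => index 2.
Insert 718: h=4, slot 4 occupied => index 5.
Insert 795: h=4, slots 4,5 occupied => index 1.
Table: [-, 795, 961, -, 459, 718, -]
Lookup 722: h=1, probe 1,2,5,3 → slot 3 empty, not found.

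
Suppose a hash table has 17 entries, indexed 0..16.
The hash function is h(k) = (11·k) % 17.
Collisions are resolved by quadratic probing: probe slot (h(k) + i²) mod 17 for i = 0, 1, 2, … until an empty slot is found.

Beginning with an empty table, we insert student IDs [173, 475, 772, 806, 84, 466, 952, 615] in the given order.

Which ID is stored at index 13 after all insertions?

Insert 173: h=16, slot 16 empty → index 16.
Insert 475: h=6, slot 6 empty → index 6.
Insert 772: h=9, slot 9 empty → index 9.
Insert 806: h=9, slot 9 occupied → index 10.
Insert 84: h=6, slot 6 occupied → index 7.
Insert 466: h=9, slots 9,10 occupied → index 13.
Insert 952: h=0, slot 0 empty → index 0.
Insert 615: h=16, slots 16,0 occupied → index 3.
Table: [952, —, —, 615, —, —, 475, 84, —, 772, 806, —, —, 466, —, —, 173]

466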